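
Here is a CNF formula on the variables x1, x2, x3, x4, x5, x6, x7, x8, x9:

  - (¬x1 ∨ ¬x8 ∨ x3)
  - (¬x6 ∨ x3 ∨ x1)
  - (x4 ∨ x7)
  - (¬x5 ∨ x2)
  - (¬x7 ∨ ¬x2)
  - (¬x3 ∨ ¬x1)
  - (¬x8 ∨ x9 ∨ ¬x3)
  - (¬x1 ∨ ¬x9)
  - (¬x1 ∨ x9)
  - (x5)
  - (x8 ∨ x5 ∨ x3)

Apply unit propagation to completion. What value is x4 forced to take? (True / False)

True

(x5) is a unit clause: x5 = True.
From (x2 ∨ ¬x5) and x5 = True: x2 = True.
In (¬x7 ∨ ¬x2), ¬x2 is now false; ¬x7 must hold, so x7 = False.
From (x4 ∨ x7) and x7 = False: x4 = True.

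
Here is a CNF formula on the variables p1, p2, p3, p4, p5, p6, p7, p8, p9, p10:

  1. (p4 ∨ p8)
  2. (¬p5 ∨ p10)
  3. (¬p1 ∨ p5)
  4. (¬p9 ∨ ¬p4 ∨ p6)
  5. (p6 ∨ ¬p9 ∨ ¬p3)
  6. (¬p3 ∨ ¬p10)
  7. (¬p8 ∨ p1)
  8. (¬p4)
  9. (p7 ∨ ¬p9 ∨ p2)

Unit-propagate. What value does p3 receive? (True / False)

False

Unit clause (¬p4) sets p4 = False.
In (p4 ∨ p8), p4 is now false; p8 must hold, so p8 = True.
(¬p8 ∨ p1) with p8 = True leaves only p1, so p1 = True.
(p5 ∨ ¬p1): since p1 = True, the clause reduces to (p5). p5 = True.
In (¬p5 ∨ p10), ¬p5 is now false; p10 must hold, so p10 = True.
From (¬p3 ∨ ¬p10) and p10 = True: p3 = False.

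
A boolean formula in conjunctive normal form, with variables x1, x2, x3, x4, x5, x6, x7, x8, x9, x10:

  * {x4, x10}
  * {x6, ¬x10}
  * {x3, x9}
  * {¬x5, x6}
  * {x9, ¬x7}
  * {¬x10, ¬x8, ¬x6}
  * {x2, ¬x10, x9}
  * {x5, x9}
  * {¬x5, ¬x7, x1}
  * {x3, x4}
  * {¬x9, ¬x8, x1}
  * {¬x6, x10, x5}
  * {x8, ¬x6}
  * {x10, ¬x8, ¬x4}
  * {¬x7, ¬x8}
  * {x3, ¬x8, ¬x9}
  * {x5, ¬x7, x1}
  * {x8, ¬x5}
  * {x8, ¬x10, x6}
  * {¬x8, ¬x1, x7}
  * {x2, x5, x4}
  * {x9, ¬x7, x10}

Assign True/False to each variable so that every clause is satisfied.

x1=T  x2=T  x3=T  x4=T  x5=F  x6=F  x7=T  x8=F  x9=T  x10=F

Check each clause:
  1. {x4, x10} — x4 is true.
  2. {¬x10, x6} — ¬x10 is true.
  3. {x9, x3} — x9 is true.
  4. {x6, ¬x5} — ¬x5 is true.
  5. {¬x7, x9} — x9 is true.
  6. {¬x6, ¬x10, ¬x8} — ¬x8 is true.
  7. {¬x10, x9, x2} — x9 is true.
  8. {x5, x9} — x9 is true.
  9. {x1, ¬x7, ¬x5} — x1 is true.
  10. {x4, x3} — x3 is true.
  11. {¬x9, x1, ¬x8} — ¬x8 is true.
  12. {x10, ¬x6, x5} — ¬x6 is true.
  13. {x8, ¬x6} — ¬x6 is true.
  14. {¬x4, x10, ¬x8} — ¬x8 is true.
  15. {¬x8, ¬x7} — ¬x8 is true.
  16. {¬x8, ¬x9, x3} — ¬x8 is true.
  17. {¬x7, x1, x5} — x1 is true.
  18. {x8, ¬x5} — ¬x5 is true.
  19. {¬x10, x8, x6} — ¬x10 is true.
  20. {x7, ¬x1, ¬x8} — ¬x8 is true.
  21. {x5, x2, x4} — x2 is true.
  22. {¬x7, x10, x9} — x9 is true.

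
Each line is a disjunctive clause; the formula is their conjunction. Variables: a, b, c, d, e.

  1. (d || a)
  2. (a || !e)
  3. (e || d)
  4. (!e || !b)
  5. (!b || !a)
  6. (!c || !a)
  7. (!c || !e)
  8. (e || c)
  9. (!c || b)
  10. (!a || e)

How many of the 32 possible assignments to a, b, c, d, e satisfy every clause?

3

Satisfying assignments:
  a=0 b=1 c=1 d=1 e=0
  a=1 b=0 c=0 d=0 e=1
  a=1 b=0 c=0 d=1 e=1
That's 3 in total.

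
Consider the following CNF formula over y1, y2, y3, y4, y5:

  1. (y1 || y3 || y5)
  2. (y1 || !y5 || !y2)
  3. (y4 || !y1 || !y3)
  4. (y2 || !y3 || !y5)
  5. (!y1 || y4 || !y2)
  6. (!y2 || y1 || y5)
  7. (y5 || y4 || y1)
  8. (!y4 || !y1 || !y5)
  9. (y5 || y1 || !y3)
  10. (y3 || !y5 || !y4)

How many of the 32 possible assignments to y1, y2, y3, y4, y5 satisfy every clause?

Satisfying assignments:
  y1=0 y2=0 y3=0 y4=0 y5=1
  y1=1 y2=0 y3=0 y4=0 y5=0
  y1=1 y2=0 y3=0 y4=0 y5=1
  y1=1 y2=0 y3=0 y4=1 y5=0
  y1=1 y2=0 y3=1 y4=1 y5=0
  y1=1 y2=1 y3=0 y4=1 y5=0
  y1=1 y2=1 y3=1 y4=1 y5=0
Count: 7.

7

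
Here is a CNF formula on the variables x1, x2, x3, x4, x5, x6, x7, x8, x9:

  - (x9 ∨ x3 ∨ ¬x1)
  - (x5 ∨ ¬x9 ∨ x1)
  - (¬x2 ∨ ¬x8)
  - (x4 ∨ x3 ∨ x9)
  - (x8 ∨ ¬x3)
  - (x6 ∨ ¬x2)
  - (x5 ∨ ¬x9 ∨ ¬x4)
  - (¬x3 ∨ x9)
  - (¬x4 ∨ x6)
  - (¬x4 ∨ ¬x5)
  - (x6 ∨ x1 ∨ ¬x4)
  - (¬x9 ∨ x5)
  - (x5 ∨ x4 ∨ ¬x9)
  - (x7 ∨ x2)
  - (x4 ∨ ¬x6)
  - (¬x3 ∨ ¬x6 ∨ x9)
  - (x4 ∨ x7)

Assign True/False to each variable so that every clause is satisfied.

x1 = F, x2 = F, x3 = F, x4 = F, x5 = T, x6 = F, x7 = T, x8 = T, x9 = T

Check each clause:
  1. (x9 ∨ x3 ∨ ¬x1) — x9 is true.
  2. (x5 ∨ x1 ∨ ¬x9) — x5 is true.
  3. (¬x8 ∨ ¬x2) — ¬x2 is true.
  4. (x3 ∨ x4 ∨ x9) — x9 is true.
  5. (x8 ∨ ¬x3) — x8 is true.
  6. (¬x2 ∨ x6) — ¬x2 is true.
  7. (¬x9 ∨ ¬x4 ∨ x5) — ¬x4 is true.
  8. (¬x3 ∨ x9) — x9 is true.
  9. (¬x4 ∨ x6) — ¬x4 is true.
  10. (¬x5 ∨ ¬x4) — ¬x4 is true.
  11. (x6 ∨ x1 ∨ ¬x4) — ¬x4 is true.
  12. (x5 ∨ ¬x9) — x5 is true.
  13. (x5 ∨ x4 ∨ ¬x9) — x5 is true.
  14. (x2 ∨ x7) — x7 is true.
  15. (x4 ∨ ¬x6) — ¬x6 is true.
  16. (¬x6 ∨ x9 ∨ ¬x3) — x9 is true.
  17. (x4 ∨ x7) — x7 is true.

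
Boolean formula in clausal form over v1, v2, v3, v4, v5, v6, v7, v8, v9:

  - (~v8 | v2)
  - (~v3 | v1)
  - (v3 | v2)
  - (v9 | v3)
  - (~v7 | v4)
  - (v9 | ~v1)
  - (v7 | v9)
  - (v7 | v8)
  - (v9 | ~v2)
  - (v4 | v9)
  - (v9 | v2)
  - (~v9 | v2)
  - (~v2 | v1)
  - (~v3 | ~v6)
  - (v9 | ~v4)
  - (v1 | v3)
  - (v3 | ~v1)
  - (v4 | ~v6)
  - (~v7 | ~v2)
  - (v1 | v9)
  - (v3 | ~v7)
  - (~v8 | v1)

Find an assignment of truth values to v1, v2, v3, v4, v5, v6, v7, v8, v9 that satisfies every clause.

v1=1, v2=1, v3=1, v4=0, v5=1, v6=0, v7=0, v8=1, v9=1

v6 occurs only negated in the remaining clauses — set v6 = False.
Branch on v1: take v1 = True.
  then v9 is forced to True.
  then v2 is forced to True.
  then v3 is forced to True.
  then v7 is forced to False.
  then v8 is forced to True.
v4, v5 are now unconstrained; take v4 = False, v5 = True.
Every clause has at least one true literal under this assignment.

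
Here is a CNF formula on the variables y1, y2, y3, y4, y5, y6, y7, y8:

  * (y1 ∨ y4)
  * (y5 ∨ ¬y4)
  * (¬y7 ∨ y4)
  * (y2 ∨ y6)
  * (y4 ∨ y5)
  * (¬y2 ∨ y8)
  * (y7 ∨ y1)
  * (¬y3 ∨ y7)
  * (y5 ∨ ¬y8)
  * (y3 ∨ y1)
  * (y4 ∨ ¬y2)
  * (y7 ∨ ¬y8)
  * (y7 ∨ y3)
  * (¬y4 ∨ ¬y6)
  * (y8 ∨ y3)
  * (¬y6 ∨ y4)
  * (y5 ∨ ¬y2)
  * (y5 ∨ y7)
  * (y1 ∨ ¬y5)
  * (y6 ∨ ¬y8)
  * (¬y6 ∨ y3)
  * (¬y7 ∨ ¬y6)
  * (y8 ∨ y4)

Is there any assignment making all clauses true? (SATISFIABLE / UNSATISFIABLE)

y4 = True:
  propagation gives y5=True, y6=False, y2=True, y8=True; an empty clause results — contradiction.
y4 = False:
  propagation gives y1=True, y7=False, y5=True, y3=False; an empty clause results — contradiction.
Every branch closes, so no satisfying assignment exists.

UNSATISFIABLE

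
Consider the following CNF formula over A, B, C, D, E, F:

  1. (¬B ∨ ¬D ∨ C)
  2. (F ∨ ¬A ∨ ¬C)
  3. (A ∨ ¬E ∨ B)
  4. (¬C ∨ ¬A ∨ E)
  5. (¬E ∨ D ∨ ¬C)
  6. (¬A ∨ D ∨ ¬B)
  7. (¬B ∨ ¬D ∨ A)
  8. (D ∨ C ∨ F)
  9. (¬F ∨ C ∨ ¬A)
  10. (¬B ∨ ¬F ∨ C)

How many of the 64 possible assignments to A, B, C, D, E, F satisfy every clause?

13

Case analysis on C and A:
  C=1, A=1: remaining (B,D,E,F) ∈ {(0,1,1,1); (1,1,1,1)} — 2.
  C=1, A=0: F free; 3 ways for (B,D,E) × 2^1 = 6.
  C=0, A=1: remaining (B,D,E,F) ∈ {(0,1,0,0); (0,1,1,0)} — 2.
  C=0, A=0: remaining (B,D,E,F) ∈ {(0,0,0,1); (0,1,0,0); (0,1,0,1)} — 3.
Total: 2 + 6 + 2 + 3 = 13.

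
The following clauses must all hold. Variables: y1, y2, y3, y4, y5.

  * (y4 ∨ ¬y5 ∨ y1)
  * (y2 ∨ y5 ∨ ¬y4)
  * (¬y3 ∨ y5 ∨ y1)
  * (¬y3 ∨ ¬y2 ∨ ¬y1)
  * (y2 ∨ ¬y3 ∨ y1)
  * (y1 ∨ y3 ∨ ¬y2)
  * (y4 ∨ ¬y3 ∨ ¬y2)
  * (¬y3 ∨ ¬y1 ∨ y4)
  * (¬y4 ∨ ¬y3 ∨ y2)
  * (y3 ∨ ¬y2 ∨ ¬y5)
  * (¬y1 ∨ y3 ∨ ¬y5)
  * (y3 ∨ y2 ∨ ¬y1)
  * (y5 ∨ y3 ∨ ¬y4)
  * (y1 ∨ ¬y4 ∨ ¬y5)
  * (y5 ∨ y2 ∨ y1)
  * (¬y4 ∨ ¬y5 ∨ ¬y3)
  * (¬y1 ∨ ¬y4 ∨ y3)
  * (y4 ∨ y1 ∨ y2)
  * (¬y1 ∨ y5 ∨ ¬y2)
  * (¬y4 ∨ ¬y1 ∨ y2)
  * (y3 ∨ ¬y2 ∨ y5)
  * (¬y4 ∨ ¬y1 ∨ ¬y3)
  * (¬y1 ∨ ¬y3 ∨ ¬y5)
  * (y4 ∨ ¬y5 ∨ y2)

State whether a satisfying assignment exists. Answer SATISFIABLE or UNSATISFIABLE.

y1 = True:
  y3 = True:
    propagation gives y2=False, y4=True; an empty clause results — contradiction.
  y3 = False:
    propagation gives y5=False, y2=True; an empty clause results — contradiction.
y1 = False:
  y2 = True:
    propagation gives y3=True, y5=True, y4=True; an empty clause results — contradiction.
  y2 = False:
    propagation gives y3=False, y5=True, y4=True; an empty clause results — contradiction.
Every branch closes, so no satisfying assignment exists.

UNSATISFIABLE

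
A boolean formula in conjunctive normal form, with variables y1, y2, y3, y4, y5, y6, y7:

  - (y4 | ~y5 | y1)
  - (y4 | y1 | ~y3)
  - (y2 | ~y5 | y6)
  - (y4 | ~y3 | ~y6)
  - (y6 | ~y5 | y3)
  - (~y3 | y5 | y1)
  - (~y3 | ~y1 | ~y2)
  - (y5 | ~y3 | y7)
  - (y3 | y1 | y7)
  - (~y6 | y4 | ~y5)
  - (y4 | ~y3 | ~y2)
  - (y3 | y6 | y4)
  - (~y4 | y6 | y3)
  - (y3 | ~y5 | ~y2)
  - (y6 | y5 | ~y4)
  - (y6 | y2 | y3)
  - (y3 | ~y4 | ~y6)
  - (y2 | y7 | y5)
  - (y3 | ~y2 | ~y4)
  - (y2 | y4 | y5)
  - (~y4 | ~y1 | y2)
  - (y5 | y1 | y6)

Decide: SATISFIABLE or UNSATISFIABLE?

SATISFIABLE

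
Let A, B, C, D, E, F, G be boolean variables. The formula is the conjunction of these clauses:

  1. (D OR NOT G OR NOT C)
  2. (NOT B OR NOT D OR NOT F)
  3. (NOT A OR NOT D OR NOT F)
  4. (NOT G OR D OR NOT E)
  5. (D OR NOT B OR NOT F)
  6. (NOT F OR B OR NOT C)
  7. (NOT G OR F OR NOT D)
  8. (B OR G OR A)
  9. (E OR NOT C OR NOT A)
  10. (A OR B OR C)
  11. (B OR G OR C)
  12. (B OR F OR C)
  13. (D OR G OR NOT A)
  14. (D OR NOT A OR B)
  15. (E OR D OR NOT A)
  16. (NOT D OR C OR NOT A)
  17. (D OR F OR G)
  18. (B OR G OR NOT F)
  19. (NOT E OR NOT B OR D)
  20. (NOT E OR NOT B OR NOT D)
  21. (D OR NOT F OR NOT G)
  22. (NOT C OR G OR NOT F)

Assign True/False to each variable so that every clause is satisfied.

Try A = False.
Branch on B: take B = True.
The remaining clauses are satisfied by C = False, D = False, E = False, F = False, G = True.

A = 0, B = 1, C = 0, D = 0, E = 0, F = 0, G = 1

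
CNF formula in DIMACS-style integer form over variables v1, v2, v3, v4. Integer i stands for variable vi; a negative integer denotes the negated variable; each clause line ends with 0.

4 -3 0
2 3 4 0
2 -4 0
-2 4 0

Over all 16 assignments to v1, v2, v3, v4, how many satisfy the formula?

4

The models are:
  v1=F v2=T v3=F v4=T
  v1=F v2=T v3=T v4=T
  v1=T v2=T v3=F v4=T
  v1=T v2=T v3=T v4=T
Count: 4.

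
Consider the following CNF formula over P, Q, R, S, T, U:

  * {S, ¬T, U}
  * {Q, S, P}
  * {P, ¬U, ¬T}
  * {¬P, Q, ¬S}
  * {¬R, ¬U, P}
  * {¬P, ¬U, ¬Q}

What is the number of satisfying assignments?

Split on P, then U.
  P=1, U=1: remaining (Q,R,S,T) ∈ {(0,0,0,0); (0,0,0,1); (0,1,0,0); (0,1,0,1)} — 4.
  P=1, U=0: R free; 4 ways for (Q,S,T) × 2^1 = 8.
  P=0, U=1: remaining (Q,R,S,T) ∈ {(0,0,1,0); (1,0,0,0); (1,0,1,0)} — 3.
  P=0, U=0: R free; 5 ways for (Q,S,T) × 2^1 = 10.
Total: 4 + 8 + 3 + 10 = 25.

25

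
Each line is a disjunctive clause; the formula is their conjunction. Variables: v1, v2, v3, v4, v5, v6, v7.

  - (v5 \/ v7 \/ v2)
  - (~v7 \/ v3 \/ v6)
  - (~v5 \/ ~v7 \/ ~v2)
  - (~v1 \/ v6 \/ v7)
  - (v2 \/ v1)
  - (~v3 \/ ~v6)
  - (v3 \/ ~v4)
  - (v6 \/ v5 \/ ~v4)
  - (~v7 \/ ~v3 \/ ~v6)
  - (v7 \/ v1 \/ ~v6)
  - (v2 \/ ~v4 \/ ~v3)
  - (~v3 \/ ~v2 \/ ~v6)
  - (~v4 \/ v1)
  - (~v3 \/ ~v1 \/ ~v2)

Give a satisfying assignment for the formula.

v1=True, v2=True, v3=False, v4=False, v5=False, v6=True, v7=False

Check each clause:
  1. (v5 \/ v2 \/ v7) — v2 is true.
  2. (~v7 \/ v6 \/ v3) — ~v7 is true.
  3. (~v7 \/ ~v2 \/ ~v5) — ~v7 is true.
  4. (v7 \/ ~v1 \/ v6) — v6 is true.
  5. (v2 \/ v1) — v1 is true.
  6. (~v3 \/ ~v6) — ~v3 is true.
  7. (v3 \/ ~v4) — ~v4 is true.
  8. (v6 \/ v5 \/ ~v4) — ~v4 is true.
  9. (~v6 \/ ~v7 \/ ~v3) — ~v7 is true.
  10. (v7 \/ ~v6 \/ v1) — v1 is true.
  11. (~v4 \/ ~v3 \/ v2) — v2 is true.
  12. (~v2 \/ ~v3 \/ ~v6) — ~v3 is true.
  13. (~v4 \/ v1) — v1 is true.
  14. (~v1 \/ ~v2 \/ ~v3) — ~v3 is true.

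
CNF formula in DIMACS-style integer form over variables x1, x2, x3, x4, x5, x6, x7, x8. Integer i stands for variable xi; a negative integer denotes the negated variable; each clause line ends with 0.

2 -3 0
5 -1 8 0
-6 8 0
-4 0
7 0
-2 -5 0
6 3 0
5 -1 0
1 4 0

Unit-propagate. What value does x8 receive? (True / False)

(~x4) stands alone — x4 = False.
Unit clause (x7) sets x7 = True.
In (x1 | x4), x4 is now false; x1 must hold, so x1 = True.
(x5 | ~x1): since x1 = True, the clause reduces to (x5). x5 = True.
(~x2 | ~x5) with x5 = True leaves only ~x2, so x2 = False.
From (x2 | ~x3) and x2 = False: x3 = False.
From (x6 | x3) and x3 = False: x6 = True.
(~x6 | x8) with x6 = True leaves only x8, so x8 = True.

True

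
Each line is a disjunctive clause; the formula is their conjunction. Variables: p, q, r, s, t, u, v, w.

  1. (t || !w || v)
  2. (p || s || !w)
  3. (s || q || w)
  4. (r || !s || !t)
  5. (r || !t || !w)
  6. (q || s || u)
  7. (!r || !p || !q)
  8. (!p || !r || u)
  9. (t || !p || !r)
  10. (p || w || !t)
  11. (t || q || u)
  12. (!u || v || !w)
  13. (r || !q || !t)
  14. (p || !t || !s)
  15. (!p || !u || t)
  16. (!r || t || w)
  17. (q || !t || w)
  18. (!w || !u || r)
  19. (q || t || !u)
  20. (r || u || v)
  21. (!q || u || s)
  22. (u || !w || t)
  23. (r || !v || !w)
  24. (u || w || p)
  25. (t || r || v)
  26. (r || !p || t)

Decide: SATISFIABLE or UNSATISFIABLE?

SATISFIABLE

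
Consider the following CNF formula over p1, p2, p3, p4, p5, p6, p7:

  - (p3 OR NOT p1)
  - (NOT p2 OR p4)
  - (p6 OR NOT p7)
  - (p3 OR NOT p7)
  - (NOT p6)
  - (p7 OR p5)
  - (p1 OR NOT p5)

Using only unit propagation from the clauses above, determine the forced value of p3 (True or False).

True

(NOT p6) is a unit clause: p6 = False.
(p6 OR NOT p7): since p6 = False, the clause reduces to (NOT p7). p7 = False.
In (p7 OR p5), p7 is now false; p5 must hold, so p5 = True.
From (p1 OR NOT p5) and p5 = True: p1 = True.
(p3 OR NOT p1) with p1 = True leaves only p3, so p3 = True.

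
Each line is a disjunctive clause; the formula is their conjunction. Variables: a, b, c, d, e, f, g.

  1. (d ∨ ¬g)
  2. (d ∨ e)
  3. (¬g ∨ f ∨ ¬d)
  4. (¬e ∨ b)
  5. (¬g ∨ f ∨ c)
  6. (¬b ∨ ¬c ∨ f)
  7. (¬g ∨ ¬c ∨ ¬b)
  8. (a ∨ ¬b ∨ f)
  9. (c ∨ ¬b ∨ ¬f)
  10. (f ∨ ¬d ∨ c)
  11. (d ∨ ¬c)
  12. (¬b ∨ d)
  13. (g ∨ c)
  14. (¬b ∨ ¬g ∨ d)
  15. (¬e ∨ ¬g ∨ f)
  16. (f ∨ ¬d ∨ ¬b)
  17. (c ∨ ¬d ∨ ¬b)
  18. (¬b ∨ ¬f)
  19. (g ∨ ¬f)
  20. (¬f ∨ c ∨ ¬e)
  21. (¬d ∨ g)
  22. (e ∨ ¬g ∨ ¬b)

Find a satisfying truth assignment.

a=0, b=0, c=1, d=1, e=0, f=1, g=1

Branch on a: take a = False.
Try b = False.
  then e is forced to False.
  then d is forced to True.
  then g is forced to True.
  then f is forced to True.
c is now unconstrained; take c = True.
Every clause has at least one true literal under this assignment.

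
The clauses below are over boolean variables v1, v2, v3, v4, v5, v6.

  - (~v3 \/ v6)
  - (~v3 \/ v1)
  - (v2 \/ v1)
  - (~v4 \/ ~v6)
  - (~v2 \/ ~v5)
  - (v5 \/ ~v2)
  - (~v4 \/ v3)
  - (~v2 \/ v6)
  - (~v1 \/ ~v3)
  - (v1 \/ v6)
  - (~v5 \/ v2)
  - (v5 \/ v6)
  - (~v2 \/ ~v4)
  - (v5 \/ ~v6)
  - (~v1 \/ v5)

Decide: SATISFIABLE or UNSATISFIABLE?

UNSATISFIABLE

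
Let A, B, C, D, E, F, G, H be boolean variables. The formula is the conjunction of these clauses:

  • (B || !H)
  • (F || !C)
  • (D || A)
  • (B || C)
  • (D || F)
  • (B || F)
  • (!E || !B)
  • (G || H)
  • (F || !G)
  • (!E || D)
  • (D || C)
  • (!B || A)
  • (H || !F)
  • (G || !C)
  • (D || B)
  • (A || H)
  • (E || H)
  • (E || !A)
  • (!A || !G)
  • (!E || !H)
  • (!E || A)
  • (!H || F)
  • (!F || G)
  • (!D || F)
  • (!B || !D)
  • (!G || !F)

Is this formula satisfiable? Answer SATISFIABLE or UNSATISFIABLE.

UNSATISFIABLE

F = True:
  propagation gives H=True, B=True, E=False, A=True; an empty clause results — contradiction.
F = False:
  propagation gives C=False, B=True, D=True; an empty clause results — contradiction.
Every branch closes, so no satisfying assignment exists.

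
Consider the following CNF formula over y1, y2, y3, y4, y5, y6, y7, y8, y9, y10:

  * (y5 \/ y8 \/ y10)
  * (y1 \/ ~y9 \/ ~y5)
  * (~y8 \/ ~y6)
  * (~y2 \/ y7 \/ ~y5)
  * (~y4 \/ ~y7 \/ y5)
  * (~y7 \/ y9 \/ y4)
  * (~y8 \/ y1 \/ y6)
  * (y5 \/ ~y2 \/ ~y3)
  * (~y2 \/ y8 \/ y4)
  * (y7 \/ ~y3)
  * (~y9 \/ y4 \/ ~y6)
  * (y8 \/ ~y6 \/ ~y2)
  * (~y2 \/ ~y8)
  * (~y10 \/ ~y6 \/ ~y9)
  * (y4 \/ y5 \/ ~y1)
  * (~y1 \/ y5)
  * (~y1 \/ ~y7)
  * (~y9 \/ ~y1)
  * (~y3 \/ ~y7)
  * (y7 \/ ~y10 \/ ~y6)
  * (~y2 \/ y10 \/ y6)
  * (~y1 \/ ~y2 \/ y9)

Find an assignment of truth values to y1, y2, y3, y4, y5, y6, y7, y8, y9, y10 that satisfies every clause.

Pure literal: y3 appears only negated; assign y3 = False.
Branch on y1: take y1 = False.
Branch on y2: take y2 = True.
  then y8 is forced to False.
  then y4 is forced to True.
  then y6 is forced to False.
  then y10 is forced to True.
For the remaining variables, y5 = True, y7 = True, y9 = False works.
Every clause has at least one true literal under this assignment.

y1 = False, y2 = True, y3 = False, y4 = True, y5 = True, y6 = False, y7 = True, y8 = False, y9 = False, y10 = True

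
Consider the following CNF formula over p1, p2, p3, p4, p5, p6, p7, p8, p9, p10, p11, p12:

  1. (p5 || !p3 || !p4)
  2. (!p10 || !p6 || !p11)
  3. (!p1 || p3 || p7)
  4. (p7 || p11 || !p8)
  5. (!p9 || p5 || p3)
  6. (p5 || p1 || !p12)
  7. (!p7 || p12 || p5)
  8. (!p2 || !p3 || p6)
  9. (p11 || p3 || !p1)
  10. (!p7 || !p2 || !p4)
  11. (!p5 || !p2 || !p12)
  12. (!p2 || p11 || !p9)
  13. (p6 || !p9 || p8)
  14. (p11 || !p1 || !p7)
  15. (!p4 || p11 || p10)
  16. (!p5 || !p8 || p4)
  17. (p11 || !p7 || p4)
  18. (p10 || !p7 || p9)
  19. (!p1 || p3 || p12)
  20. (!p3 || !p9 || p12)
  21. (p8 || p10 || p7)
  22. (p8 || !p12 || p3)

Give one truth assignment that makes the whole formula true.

p1=F, p2=F, p3=F, p4=T, p5=T, p6=F, p7=F, p8=T, p9=F, p10=T, p11=T, p12=F

Pure literal: p2 appears only negated; assign p2 = False.
Set p1 = False and propagate.
For the remaining variables, p3 = False, p4 = True, p5 = True, p6 = False, p7 = False, p8 = True, p9 = False, p10 = True, p11 = True, p12 = False works.
Check each clause:
  1. (!p3 || p5 || !p4) — !p3 is true.
  2. (!p6 || !p10 || !p11) — !p6 is true.
  3. (!p1 || p3 || p7) — !p1 is true.
  4. (p7 || !p8 || p11) — p11 is true.
  5. (!p9 || p5 || p3) — p5 is true.
  6. (!p12 || p5 || p1) — !p12 is true.
  7. (p12 || !p7 || p5) — !p7 is true.
  8. (!p2 || !p3 || p6) — !p3 is true.
  9. (!p1 || p3 || p11) — p11 is true.
  10. (!p7 || !p4 || !p2) — !p7 is true.
  11. (!p5 || !p12 || !p2) — !p12 is true.
  12. (!p9 || p11 || !p2) — p11 is true.
  13. (p8 || p6 || !p9) — p8 is true.
  14. (!p1 || !p7 || p11) — !p7 is true.
  15. (!p4 || p10 || p11) — p10 is true.
  16. (p4 || !p8 || !p5) — p4 is true.
  17. (!p7 || p11 || p4) — !p7 is true.
  18. (p10 || !p7 || p9) — !p7 is true.
  19. (p12 || !p1 || p3) — !p1 is true.
  20. (p12 || !p9 || !p3) — !p3 is true.
  21. (p10 || p7 || p8) — p8 is true.
  22. (!p12 || p8 || p3) — p8 is true.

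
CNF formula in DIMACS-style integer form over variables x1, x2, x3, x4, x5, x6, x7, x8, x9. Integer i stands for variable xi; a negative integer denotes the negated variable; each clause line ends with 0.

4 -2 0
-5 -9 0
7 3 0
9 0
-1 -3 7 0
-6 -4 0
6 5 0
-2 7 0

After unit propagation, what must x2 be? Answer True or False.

False

Unit clause (x9) sets x9 = True.
In (~x5 | ~x9), ~x9 is now false; ~x5 must hold, so x5 = False.
(x6 | x5) with x5 = False leaves only x6, so x6 = True.
From (~x6 | ~x4) and x6 = True: x4 = False.
From (x4 | ~x2) and x4 = False: x2 = False.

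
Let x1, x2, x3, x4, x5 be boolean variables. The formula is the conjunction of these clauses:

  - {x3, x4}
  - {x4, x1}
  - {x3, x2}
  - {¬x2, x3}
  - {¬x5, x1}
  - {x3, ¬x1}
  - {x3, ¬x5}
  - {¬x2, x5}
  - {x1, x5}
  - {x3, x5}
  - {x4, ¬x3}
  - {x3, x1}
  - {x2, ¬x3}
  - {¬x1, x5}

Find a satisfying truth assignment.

x1=1  x2=1  x3=1  x4=1  x5=1

Check each clause:
  1. {x4, x3} — x3 is true.
  2. {x1, x4} — x1 is true.
  3. {x2, x3} — x2 is true.
  4. {¬x2, x3} — x3 is true.
  5. {x1, ¬x5} — x1 is true.
  6. {¬x1, x3} — x3 is true.
  7. {¬x5, x3} — x3 is true.
  8. {¬x2, x5} — x5 is true.
  9. {x5, x1} — x1 is true.
  10. {x3, x5} — x3 is true.
  11. {x4, ¬x3} — x4 is true.
  12. {x3, x1} — x1 is true.
  13. {¬x3, x2} — x2 is true.
  14. {x5, ¬x1} — x5 is true.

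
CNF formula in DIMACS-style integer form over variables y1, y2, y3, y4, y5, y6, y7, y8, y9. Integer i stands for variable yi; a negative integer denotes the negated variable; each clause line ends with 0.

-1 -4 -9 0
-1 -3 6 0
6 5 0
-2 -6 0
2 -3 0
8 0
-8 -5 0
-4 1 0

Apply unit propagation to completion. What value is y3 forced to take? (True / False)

(y8) is a unit clause: y8 = True.
(¬y8 ∨ ¬y5) with y8 = True leaves only ¬y5, so y5 = False.
In (y5 ∨ y6), y5 is now false; y6 must hold, so y6 = True.
From (¬y2 ∨ ¬y6) and y6 = True: y2 = False.
(y2 ∨ ¬y3): since y2 = False, the clause reduces to (¬y3). y3 = False.

False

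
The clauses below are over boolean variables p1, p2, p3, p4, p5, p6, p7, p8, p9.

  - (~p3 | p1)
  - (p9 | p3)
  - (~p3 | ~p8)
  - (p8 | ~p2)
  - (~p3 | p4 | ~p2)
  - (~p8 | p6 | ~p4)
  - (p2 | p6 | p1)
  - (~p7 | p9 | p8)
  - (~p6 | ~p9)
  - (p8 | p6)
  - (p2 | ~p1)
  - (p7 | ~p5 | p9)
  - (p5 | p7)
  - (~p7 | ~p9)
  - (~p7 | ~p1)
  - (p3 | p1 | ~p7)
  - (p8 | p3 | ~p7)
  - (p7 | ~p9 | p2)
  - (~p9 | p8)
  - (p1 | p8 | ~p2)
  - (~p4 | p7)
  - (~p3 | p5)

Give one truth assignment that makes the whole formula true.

p1 = 0, p2 = 1, p3 = 0, p4 = 0, p5 = 1, p6 = 0, p7 = 0, p8 = 1, p9 = 1

Check each clause:
  1. (p1 | ~p3) — ~p3 is true.
  2. (p9 | p3) — p9 is true.
  3. (~p8 | ~p3) — ~p3 is true.
  4. (~p2 | p8) — p8 is true.
  5. (~p2 | ~p3 | p4) — ~p3 is true.
  6. (p6 | ~p4 | ~p8) — ~p4 is true.
  7. (p2 | p1 | p6) — p2 is true.
  8. (p9 | ~p7 | p8) — p8 is true.
  9. (~p6 | ~p9) — ~p6 is true.
  10. (p8 | p6) — p8 is true.
  11. (p2 | ~p1) — p2 is true.
  12. (p9 | p7 | ~p5) — p9 is true.
  13. (p5 | p7) — p5 is true.
  14. (~p7 | ~p9) — ~p7 is true.
  15. (~p7 | ~p1) — ~p7 is true.
  16. (p1 | p3 | ~p7) — ~p7 is true.
  17. (p3 | ~p7 | p8) — p8 is true.
  18. (~p9 | p2 | p7) — p2 is true.
  19. (p8 | ~p9) — p8 is true.
  20. (p8 | p1 | ~p2) — p8 is true.
  21. (p7 | ~p4) — ~p4 is true.
  22. (~p3 | p5) — ~p3 is true.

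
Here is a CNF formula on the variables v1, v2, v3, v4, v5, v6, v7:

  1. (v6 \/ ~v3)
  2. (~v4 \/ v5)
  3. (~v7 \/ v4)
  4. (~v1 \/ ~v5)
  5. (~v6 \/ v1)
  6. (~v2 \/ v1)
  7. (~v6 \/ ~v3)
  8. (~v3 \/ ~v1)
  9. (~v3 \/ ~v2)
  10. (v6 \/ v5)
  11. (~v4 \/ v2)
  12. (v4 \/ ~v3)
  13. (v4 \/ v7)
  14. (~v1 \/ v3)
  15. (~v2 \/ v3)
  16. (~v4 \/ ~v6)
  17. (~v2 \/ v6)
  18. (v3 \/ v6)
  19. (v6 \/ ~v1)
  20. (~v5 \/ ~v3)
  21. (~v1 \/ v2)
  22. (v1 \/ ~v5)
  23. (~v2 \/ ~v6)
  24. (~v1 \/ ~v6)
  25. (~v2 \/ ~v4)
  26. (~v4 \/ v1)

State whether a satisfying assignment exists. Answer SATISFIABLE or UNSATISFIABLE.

UNSATISFIABLE

v1 = True:
  propagation gives v5=False, v4=False, v7=False; an empty clause results — contradiction.
v1 = False:
  propagation gives v6=False, v3=False; an empty clause results — contradiction.
Every branch closes, so no satisfying assignment exists.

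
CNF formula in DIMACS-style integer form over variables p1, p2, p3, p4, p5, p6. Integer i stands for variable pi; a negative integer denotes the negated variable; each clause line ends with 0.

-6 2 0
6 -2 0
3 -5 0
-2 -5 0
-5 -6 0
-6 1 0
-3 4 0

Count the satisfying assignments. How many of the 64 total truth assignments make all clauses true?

11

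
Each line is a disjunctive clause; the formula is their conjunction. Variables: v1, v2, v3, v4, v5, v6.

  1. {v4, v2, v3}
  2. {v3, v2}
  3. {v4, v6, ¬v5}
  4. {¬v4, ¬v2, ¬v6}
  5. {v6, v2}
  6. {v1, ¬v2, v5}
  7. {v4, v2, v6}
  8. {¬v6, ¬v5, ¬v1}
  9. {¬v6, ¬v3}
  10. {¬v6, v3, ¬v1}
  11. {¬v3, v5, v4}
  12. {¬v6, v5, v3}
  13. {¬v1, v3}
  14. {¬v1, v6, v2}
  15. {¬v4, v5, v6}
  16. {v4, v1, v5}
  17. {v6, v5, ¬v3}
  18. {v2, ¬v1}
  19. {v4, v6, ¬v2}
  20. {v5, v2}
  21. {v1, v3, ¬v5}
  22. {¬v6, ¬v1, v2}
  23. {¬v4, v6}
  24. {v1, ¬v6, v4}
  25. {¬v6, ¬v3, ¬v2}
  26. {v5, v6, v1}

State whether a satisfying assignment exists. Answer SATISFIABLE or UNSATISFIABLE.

v6 = True:
  propagation gives v3=False, v2=True, v4=False, v1=False; an empty clause results — contradiction.
v6 = False:
  propagation gives v2=True, v4=True; an empty clause results — contradiction.
Every branch closes, so no satisfying assignment exists.

UNSATISFIABLE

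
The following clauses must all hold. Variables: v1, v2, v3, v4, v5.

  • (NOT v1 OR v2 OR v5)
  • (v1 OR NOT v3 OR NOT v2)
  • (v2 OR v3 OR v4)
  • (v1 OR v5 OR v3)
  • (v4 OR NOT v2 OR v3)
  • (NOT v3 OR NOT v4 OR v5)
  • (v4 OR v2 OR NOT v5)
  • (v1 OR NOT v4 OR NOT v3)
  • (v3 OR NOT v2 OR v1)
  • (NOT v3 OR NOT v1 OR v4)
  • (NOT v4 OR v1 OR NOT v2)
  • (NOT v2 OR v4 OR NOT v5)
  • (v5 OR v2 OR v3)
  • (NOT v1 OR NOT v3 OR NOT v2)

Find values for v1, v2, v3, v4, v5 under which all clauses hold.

v1=True, v2=True, v3=False, v4=True, v5=False

Check each clause:
  1. (v5 OR NOT v1 OR v2) — v2 is true.
  2. (NOT v2 OR NOT v3 OR v1) — v1 is true.
  3. (v2 OR v3 OR v4) — v2 is true.
  4. (v1 OR v5 OR v3) — v1 is true.
  5. (v3 OR NOT v2 OR v4) — v4 is true.
  6. (NOT v4 OR NOT v3 OR v5) — NOT v3 is true.
  7. (v4 OR NOT v5 OR v2) — v2 is true.
  8. (v1 OR NOT v3 OR NOT v4) — v1 is true.
  9. (v1 OR NOT v2 OR v3) — v1 is true.
  10. (NOT v3 OR v4 OR NOT v1) — v4 is true.
  11. (NOT v2 OR v1 OR NOT v4) — v1 is true.
  12. (NOT v2 OR v4 OR NOT v5) — NOT v5 is true.
  13. (v5 OR v3 OR v2) — v2 is true.
  14. (NOT v2 OR NOT v1 OR NOT v3) — NOT v3 is true.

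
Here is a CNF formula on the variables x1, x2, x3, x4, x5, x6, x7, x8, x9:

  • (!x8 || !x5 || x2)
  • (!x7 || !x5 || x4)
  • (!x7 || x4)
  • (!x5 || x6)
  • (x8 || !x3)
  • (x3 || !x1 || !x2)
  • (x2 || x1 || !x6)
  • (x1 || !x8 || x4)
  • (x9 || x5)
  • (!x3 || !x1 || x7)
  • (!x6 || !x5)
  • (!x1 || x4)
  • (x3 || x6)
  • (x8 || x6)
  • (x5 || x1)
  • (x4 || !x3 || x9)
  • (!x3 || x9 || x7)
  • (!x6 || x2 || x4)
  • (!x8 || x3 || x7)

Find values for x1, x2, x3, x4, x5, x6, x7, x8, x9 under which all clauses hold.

x1 = T  x2 = F  x3 = F  x4 = T  x5 = F  x6 = T  x7 = T  x8 = T  x9 = T

Pure literal: x4 appears only positively; assign x4 = True.
Pure literal: x9 appears only positively; assign x9 = True.
Set x1 = True and propagate.
Try x2 = False.
For the remaining variables, x3 = False, x5 = False, x6 = True, x7 = True, x8 = True works.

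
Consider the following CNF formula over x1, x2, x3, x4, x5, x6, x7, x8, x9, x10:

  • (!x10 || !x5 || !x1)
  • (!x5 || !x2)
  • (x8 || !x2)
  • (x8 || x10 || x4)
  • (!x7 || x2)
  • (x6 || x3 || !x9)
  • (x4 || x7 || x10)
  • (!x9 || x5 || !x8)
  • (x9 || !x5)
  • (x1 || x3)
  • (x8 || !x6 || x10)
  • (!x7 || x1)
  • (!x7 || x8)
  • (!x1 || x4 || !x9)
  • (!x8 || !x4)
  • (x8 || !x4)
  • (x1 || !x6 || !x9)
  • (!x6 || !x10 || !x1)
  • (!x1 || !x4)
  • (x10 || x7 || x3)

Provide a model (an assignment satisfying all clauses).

x3 occurs only positively in the remaining clauses — set x3 = True.
Branch on x1: take x1 = False.
  then x7 is forced to False.
Set x2 = False and propagate.
For the remaining variables, x4 = False, x5 = False, x6 = False, x8 = False, x9 = True, x10 = True works.
Every clause has at least one true literal under this assignment.

x1=False, x2=False, x3=True, x4=False, x5=False, x6=False, x7=False, x8=False, x9=True, x10=True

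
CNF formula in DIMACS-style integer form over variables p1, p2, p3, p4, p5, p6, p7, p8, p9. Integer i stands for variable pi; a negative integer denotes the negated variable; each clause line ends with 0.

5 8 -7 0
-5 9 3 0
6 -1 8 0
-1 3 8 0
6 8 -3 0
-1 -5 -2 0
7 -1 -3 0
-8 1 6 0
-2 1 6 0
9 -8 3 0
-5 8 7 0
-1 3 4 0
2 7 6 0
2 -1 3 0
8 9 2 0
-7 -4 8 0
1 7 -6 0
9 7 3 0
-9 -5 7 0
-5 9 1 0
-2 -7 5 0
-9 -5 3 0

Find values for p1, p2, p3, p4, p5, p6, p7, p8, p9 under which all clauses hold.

p1=True, p2=True, p3=False, p4=True, p5=False, p6=False, p7=False, p8=True, p9=True

Check each clause:
  1. (p8 \/ ~p7 \/ p5) — p8 is true.
  2. (p3 \/ ~p5 \/ p9) — p9 is true.
  3. (p6 \/ p8 \/ ~p1) — p8 is true.
  4. (~p1 \/ p3 \/ p8) — p8 is true.
  5. (p8 \/ p6 \/ ~p3) — p8 is true.
  6. (~p5 \/ ~p1 \/ ~p2) — ~p5 is true.
  7. (p7 \/ ~p3 \/ ~p1) — ~p3 is true.
  8. (p1 \/ ~p8 \/ p6) — p1 is true.
  9. (p6 \/ p1 \/ ~p2) — p1 is true.
  10. (p3 \/ ~p8 \/ p9) — p9 is true.
  11. (~p5 \/ p8 \/ p7) — p8 is true.
  12. (p3 \/ p4 \/ ~p1) — p4 is true.
  13. (p6 \/ p2 \/ p7) — p2 is true.
  14. (~p1 \/ p3 \/ p2) — p2 is true.
  15. (p2 \/ p9 \/ p8) — p8 is true.
  16. (~p7 \/ ~p4 \/ p8) — p8 is true.
  17. (p1 \/ p7 \/ ~p6) — p1 is true.
  18. (p3 \/ p7 \/ p9) — p9 is true.
  19. (~p5 \/ p7 \/ ~p9) — ~p5 is true.
  20. (~p5 \/ p1 \/ p9) — p9 is true.
  21. (~p2 \/ ~p7 \/ p5) — ~p7 is true.
  22. (p3 \/ ~p9 \/ ~p5) — ~p5 is true.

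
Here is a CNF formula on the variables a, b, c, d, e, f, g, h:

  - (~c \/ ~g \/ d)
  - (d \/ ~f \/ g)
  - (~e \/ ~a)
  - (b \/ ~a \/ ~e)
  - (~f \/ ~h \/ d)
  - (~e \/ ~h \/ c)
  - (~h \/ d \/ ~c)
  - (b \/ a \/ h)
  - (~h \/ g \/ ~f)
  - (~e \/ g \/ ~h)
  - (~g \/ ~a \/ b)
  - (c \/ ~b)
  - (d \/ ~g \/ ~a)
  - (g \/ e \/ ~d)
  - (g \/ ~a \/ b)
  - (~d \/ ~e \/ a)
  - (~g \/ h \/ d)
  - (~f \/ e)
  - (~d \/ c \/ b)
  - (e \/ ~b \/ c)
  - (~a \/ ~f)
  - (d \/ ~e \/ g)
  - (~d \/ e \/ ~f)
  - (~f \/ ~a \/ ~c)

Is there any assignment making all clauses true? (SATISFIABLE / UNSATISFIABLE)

Pure literal: f appears only negated; assign f = False.
Try a = False.
Branch on b: take b = True.
  then c is forced to True.
For the remaining variables, d = True, e = False, g = True, h = True works.
So a = False, b = True, c = True, d = True, e = False, f = False, g = True, h = True is a satisfying assignment.

SATISFIABLE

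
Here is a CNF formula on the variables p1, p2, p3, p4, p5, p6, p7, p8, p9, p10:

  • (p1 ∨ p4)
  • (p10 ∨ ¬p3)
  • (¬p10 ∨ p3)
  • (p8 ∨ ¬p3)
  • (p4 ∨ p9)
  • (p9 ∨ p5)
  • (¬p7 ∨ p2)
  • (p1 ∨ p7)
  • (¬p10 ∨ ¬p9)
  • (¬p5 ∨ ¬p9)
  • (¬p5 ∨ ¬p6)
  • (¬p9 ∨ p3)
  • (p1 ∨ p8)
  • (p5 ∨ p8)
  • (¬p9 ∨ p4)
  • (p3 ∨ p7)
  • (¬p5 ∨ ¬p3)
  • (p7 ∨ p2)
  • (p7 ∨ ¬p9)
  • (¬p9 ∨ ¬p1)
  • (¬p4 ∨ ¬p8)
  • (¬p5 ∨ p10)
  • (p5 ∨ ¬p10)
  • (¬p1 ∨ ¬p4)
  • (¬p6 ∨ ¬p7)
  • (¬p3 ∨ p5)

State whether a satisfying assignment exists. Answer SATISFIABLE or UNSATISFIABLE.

UNSATISFIABLE

p5 = True:
  propagation gives p9=False, p4=True, p6=False, p3=False; an empty clause results — contradiction.
p5 = False:
  propagation gives p9=True, p10=False, p3=False; an empty clause results — contradiction.
Every branch closes, so no satisfying assignment exists.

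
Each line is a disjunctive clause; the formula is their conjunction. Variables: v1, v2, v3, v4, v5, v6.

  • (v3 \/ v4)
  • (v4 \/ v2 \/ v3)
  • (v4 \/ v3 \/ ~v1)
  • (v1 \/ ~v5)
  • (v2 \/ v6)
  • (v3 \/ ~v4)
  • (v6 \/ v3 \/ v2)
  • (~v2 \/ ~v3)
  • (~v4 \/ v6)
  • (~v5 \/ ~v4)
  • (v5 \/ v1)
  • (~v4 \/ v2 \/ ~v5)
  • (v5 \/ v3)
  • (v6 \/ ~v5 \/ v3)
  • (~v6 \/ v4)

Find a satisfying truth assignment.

v1 = T, v2 = F, v3 = T, v4 = T, v5 = F, v6 = T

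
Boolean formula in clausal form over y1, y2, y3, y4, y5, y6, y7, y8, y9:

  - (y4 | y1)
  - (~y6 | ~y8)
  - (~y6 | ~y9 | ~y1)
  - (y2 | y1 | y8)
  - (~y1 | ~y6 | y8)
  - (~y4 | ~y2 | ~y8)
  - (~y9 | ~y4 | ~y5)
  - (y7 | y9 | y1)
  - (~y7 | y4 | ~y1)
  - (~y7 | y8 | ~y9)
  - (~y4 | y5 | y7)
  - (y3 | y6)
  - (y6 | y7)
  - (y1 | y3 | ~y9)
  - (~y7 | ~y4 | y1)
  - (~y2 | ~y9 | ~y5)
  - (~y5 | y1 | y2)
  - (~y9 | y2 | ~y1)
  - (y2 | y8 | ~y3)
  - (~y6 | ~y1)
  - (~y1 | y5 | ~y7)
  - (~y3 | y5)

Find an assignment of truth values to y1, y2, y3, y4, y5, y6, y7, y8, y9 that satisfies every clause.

Try y1 = True.
  then y6 is forced to False.
  then y3 is forced to True.
  then y7 is forced to True.
  then y4 is forced to True.
  then y5 is forced to True.
  then y9 is forced to False.
Set y2 = True and propagate.
  then y8 is forced to False.
Every clause has at least one true literal under this assignment.
Check each clause:
  1. (y4 | y1) — y1 is true.
  2. (~y6 | ~y8) — ~y8 is true.
  3. (~y9 | ~y1 | ~y6) — ~y6 is true.
  4. (y8 | y2 | y1) — y1 is true.
  5. (y8 | ~y6 | ~y1) — ~y6 is true.
  6. (~y2 | ~y8 | ~y4) — ~y8 is true.
  7. (~y9 | ~y5 | ~y4) — ~y9 is true.
  8. (y1 | y9 | y7) — y1 is true.
  9. (y4 | ~y7 | ~y1) — y4 is true.
  10. (y8 | ~y9 | ~y7) — ~y9 is true.
  11. (~y4 | y7 | y5) — y5 is true.
  12. (y3 | y6) — y3 is true.
  13. (y6 | y7) — y7 is true.
  14. (y3 | ~y9 | y1) — y1 is true.
  15. (y1 | ~y4 | ~y7) — y1 is true.
  16. (~y9 | ~y5 | ~y2) — ~y9 is true.
  17. (~y5 | y1 | y2) — y1 is true.
  18. (~y9 | ~y1 | y2) — y2 is true.
  19. (y8 | y2 | ~y3) — y2 is true.
  20. (~y6 | ~y1) — ~y6 is true.
  21. (y5 | ~y1 | ~y7) — y5 is true.
  22. (y5 | ~y3) — y5 is true.

y1=True  y2=True  y3=True  y4=True  y5=True  y6=False  y7=True  y8=False  y9=False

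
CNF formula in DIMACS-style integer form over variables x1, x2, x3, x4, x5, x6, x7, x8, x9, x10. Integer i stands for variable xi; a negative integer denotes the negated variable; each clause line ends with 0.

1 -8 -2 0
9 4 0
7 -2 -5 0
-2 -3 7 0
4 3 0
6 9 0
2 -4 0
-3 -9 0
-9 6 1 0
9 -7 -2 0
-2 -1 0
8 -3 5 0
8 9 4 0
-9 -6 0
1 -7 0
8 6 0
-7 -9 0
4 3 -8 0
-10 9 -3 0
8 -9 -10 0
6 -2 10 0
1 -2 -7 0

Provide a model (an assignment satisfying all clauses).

x1=False, x2=True, x3=False, x4=True, x5=False, x6=True, x7=False, x8=False, x9=False, x10=False

Set x1 = False and propagate.
  then x7 is forced to False.
Try x2 = True.
  then x8 is forced to False.
  then x5 is forced to False.
  then x3 is forced to False.
  then x4 is forced to True.
  then x6 is forced to True.
  then x9 is forced to False.
x10 is now unconstrained; take x10 = False.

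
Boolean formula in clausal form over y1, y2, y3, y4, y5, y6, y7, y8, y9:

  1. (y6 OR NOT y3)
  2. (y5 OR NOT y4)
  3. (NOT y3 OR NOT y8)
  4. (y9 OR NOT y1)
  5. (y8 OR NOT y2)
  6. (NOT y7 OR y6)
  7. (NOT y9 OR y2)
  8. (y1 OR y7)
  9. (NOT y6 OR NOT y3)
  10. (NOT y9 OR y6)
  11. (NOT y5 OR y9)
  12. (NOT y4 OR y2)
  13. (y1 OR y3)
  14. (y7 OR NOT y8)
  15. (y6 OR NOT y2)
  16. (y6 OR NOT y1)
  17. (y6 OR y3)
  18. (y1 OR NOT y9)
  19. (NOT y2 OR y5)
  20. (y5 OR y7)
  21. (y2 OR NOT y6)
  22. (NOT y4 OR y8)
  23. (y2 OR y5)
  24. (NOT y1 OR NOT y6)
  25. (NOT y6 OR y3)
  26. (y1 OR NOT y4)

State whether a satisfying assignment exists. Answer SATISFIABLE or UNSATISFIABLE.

y6 = True:
  propagation gives y3=False; an empty clause results — contradiction.
y6 = False:
  propagation gives y3=False; an empty clause results — contradiction.
Every branch closes, so no satisfying assignment exists.

UNSATISFIABLE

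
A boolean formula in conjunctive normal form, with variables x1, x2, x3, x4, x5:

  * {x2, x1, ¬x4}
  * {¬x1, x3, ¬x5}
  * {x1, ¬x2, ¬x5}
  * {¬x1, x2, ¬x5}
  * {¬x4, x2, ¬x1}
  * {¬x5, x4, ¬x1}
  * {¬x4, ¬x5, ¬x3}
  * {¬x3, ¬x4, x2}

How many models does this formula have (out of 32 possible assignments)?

Case analysis on x1 and x2:
  x1=T, x2=T: remaining (x3,x4,x5) ∈ {(F,F,F); (F,T,F); (T,F,F); (T,T,F)} — 4.
  x1=T, x2=F: remaining (x3,x4,x5) ∈ {(F,F,F); (T,F,F)} — 2.
  x1=F, x2=T: remaining (x3,x4,x5) ∈ {(F,F,F); (F,T,F); (T,F,F); (T,T,F)} — 4.
  x1=F, x2=F: remaining (x3,x4,x5) ∈ {(F,F,F); (F,F,T); (T,F,F); (T,F,T)} — 4.
Total: 4 + 2 + 4 + 4 = 14.

14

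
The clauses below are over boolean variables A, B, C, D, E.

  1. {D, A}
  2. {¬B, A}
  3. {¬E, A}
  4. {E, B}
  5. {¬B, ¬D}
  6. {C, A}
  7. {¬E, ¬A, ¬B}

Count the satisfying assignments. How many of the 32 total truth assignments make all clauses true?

Satisfying assignments:
  A=1 B=0 C=0 D=0 E=1
  A=1 B=0 C=0 D=1 E=1
  A=1 B=0 C=1 D=0 E=1
  A=1 B=0 C=1 D=1 E=1
  A=1 B=1 C=0 D=0 E=0
  A=1 B=1 C=1 D=0 E=0
That's 6 in total.

6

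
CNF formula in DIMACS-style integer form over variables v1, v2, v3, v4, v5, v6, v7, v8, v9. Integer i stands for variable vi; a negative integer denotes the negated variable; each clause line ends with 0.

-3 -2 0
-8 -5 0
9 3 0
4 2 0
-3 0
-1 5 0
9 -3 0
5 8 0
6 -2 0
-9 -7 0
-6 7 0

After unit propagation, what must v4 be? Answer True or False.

True

Unit clause (NOT v3) sets v3 = False.
From (v9 OR v3) and v3 = False: v9 = True.
(NOT v7 OR NOT v9) with v9 = True leaves only NOT v7, so v7 = False.
From (NOT v6 OR v7) and v7 = False: v6 = False.
(v6 OR NOT v2) with v6 = False leaves only NOT v2, so v2 = False.
(v4 OR v2) with v2 = False leaves only v4, so v4 = True.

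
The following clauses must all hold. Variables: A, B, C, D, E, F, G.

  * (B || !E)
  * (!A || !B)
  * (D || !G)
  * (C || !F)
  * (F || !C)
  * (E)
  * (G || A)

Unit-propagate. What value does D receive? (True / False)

True

(E) stands alone — E = True.
(!E || B) with E = True leaves only B, so B = True.
(!B || !A): since B = True, the clause reduces to (!A). A = False.
(G || A) with A = False leaves only G, so G = True.
In (!G || D), !G is now false; D must hold, so D = True.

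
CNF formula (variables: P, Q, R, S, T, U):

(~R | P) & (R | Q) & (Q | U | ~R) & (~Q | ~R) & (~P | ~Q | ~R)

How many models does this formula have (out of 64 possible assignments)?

Case analysis on R and Q:
  R=1, Q=1: a clause becomes empty — 0.
  R=1, Q=0: remaining (P,S,T,U) ∈ {(1,0,0,1); (1,0,1,1); (1,1,0,1); (1,1,1,1)} — 4.
  R=0, Q=1: P, S, T, U free → 2^4 = 16.
  R=0, Q=0: a clause becomes empty — 0.
Total: 0 + 4 + 16 + 0 = 20.

20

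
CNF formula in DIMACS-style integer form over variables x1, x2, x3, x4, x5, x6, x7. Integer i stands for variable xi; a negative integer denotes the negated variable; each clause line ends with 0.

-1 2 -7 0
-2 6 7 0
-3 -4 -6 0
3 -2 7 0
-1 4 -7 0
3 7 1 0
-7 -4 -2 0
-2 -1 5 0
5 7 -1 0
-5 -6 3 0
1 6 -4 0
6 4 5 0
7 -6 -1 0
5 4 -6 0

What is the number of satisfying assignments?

14

Split on x7, then x1.
  x7=T, x1=T: a clause becomes empty — 0.
  x7=T, x1=F: 7 of the 32 assignments to (x2,x3,x4,x5,x6) work.
  x7=F, x1=T: remaining (x2,x3,x4,x5,x6) ∈ {(F,F,F,T,F); (F,F,T,T,F); (F,T,F,T,F); (F,T,T,T,F)} — 4.
  x7=F, x1=F: remaining (x2,x3,x4,x5,x6) ∈ {(F,T,F,T,F); (F,T,F,T,T); (T,T,F,T,T)} — 3.
Total: 0 + 7 + 4 + 3 = 14.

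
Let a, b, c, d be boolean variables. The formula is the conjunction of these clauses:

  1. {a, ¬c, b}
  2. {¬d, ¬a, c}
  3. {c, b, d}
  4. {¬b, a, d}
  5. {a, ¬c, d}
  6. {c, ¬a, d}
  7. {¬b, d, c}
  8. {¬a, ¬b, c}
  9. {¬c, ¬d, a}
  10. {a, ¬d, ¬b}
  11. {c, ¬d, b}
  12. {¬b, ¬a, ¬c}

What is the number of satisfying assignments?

2

The models are:
  a=1 b=0 c=1 d=0
  a=1 b=0 c=1 d=1
Count: 2.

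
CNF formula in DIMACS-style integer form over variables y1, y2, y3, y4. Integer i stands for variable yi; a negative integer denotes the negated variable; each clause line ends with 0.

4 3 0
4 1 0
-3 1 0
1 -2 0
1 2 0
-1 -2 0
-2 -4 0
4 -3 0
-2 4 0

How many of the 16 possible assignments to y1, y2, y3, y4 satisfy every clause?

2

The models are:
  y1=1 y2=0 y3=0 y4=1
  y1=1 y2=0 y3=1 y4=1
Count: 2.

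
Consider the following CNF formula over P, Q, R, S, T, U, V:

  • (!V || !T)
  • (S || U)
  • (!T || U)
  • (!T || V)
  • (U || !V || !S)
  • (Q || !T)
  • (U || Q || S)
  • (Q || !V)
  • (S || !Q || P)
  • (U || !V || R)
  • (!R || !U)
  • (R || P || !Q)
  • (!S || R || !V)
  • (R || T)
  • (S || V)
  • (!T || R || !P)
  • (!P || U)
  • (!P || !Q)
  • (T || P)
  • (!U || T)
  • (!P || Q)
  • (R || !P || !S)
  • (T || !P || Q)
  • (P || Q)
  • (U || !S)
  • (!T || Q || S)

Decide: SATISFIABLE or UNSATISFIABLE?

UNSATISFIABLE

P = True:
  propagation gives U=True, R=False, T=True; an empty clause results — contradiction.
P = False:
  propagation gives T=True, V=False; an empty clause results — contradiction.
Every branch closes, so no satisfying assignment exists.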